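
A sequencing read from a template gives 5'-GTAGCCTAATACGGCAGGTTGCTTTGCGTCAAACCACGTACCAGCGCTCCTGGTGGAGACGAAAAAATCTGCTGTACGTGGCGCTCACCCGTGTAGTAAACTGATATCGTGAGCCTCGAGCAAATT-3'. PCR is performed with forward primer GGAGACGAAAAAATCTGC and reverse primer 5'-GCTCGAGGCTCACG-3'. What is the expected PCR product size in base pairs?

67 bp

Forward primer GGAGACGAAAAAATCTGC is found on the top strand at positions 55–72.
Reverse complement of the reverse primer: CGTGAGCCTCGAGC. This occurs on the top strand at positions 108–121.
Amplicon spans positions 55–121: 67 bp.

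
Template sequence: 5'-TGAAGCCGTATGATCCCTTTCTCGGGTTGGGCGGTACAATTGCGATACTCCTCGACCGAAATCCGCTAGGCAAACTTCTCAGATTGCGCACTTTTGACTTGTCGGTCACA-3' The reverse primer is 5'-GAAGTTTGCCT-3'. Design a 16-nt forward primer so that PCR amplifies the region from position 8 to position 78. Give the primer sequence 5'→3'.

5'-GTATGATCCCTTTCTC-3'

The reverse primer's reverse complement AGGCAAACTTC matches the template at positions 68–78; the product starts at position 8.
The forward primer is identical to the top strand over positions 8–23: GTATGATCCCTTTCTC.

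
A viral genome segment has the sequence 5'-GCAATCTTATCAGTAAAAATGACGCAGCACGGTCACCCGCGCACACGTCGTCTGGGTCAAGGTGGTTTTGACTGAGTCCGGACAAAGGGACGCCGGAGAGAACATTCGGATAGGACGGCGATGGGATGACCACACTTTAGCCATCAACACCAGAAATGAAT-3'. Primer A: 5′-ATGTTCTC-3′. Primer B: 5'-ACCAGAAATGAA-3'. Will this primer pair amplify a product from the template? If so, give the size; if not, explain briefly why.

Primer A (ATGTTCTC) has reverse complement GAGAACAT, which matches the top strand at positions 98–105; primer A anneals to the top strand there with its 3' end pointing upstream toward position 98.
Primer B (ACCAGAAATGAA) matches the top strand directly at positions 149–160; it anneals to the bottom strand with its 3' end pointing downstream toward position 160.
The 3' ends diverge (primer A extends toward position 1, primer B toward position 161), so the primers never converge on a shared product.

No product — the primers' 3' ends point away from each other.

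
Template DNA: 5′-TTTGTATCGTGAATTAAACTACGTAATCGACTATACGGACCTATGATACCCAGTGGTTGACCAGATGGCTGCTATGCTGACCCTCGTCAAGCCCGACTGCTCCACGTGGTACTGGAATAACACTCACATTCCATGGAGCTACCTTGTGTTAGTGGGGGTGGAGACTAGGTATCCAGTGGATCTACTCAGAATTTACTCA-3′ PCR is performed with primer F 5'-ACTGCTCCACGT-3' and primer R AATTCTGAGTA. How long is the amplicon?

98 bp

The forward primer matches the template at positions 96–107.
Reverse complement of the reverse primer: TACTCAGAATT. This occurs on the top strand at positions 183–193.
Amplicon spans positions 96–193: 98 bp.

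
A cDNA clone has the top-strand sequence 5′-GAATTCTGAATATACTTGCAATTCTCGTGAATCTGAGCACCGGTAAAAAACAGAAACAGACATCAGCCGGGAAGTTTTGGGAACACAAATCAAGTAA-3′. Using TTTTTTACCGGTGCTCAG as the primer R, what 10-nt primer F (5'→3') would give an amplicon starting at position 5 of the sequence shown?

5'-TCTGAATATA-3'

The reverse primer's reverse complement CTGAGCACCGGTAAAAAA matches the template at positions 33–50; the product starts at position 5.
The forward primer is identical to the top strand over positions 5–14: TCTGAATATA.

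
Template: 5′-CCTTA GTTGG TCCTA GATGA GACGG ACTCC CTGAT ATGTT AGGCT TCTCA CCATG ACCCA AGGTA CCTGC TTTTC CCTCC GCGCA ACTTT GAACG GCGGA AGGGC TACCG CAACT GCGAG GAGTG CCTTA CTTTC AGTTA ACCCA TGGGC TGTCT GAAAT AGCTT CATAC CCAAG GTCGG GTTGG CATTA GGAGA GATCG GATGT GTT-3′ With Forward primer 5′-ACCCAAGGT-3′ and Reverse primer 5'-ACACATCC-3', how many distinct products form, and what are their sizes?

The forward primer ACCCAAGGT matches the top strand at positions 56–64, 169–177.
The reverse primer's reverse complement is GGATGTGT, matching at positions 200–207.
Each forward site pairs with the reverse site to give a product ending at position 207: sizes 152, 39 bp.

Two products: 152 bp, 39 bp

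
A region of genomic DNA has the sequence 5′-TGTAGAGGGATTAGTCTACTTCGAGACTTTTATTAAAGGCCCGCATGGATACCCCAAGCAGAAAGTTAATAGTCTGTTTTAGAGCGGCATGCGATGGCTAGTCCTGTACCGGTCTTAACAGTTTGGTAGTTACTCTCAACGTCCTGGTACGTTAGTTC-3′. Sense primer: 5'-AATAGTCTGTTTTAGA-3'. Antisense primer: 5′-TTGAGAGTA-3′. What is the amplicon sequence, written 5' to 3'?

Scanning the template, AATAGTCTGTTTTAGA occurs at positions 68–83; this primer anneals to the bottom strand there with its 3' end pointing downstream.
Reverse complement of the reverse primer: TACTCTCAA. This occurs on the top strand at positions 131–139.
The product is the template from position 68 through 139 (72 bp).

5'-AATAGTCTGTTTTAGAGCGGCATGCGATGGCTAGTCCTGTACCGGTCTTAACAGTTTGGTAGTTACTCTCAA-3'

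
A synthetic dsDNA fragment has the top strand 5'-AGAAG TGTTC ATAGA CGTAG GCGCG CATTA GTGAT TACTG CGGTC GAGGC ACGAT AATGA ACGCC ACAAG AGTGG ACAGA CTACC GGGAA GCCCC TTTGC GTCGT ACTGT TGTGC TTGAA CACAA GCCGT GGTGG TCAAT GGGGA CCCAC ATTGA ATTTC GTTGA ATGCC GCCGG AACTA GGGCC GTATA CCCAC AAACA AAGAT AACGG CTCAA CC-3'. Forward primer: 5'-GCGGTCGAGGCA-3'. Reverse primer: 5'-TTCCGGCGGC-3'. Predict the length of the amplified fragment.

138 bp

The forward primer matches the template at positions 40–51.
The reverse primer's reverse complement is GCCGCCGGAA, which matches the template at positions 168–177.
Amplicon spans positions 40–177: 138 bp.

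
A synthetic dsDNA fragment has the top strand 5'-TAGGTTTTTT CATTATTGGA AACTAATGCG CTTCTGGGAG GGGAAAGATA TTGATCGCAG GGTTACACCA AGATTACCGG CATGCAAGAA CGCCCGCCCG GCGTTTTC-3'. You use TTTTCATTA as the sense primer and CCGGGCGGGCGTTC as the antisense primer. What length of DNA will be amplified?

The forward primer matches the template at positions 7–15.
The reverse primer's reverse complement is GAACGCCCGCCCGG, which matches the template at positions 88–101.
Amplicon spans positions 7–101: 95 bp.

95 bp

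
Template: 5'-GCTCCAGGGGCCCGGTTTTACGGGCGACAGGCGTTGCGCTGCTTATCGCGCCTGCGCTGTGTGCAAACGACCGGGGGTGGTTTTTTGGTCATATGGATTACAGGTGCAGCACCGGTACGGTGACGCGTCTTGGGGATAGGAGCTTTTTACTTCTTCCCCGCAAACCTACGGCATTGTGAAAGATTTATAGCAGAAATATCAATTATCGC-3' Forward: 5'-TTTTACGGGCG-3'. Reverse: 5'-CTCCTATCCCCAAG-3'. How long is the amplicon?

127 bp

Forward primer TTTTACGGGCG is found on the top strand at positions 16–26.
Reverse complement of the reverse primer: CTTGGGGATAGGAG. This occurs on the top strand at positions 129–142.
Amplicon spans positions 16–142: 127 bp.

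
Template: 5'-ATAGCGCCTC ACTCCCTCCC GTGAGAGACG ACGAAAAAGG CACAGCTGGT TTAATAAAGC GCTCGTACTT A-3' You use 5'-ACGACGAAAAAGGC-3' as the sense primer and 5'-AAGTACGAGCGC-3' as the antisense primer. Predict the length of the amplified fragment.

43 bp

Forward primer ACGACGAAAAAGGC is found on the top strand at positions 28–41.
The reverse primer's reverse complement is GCGCTCGTACTT, which matches the template at positions 59–70.
Product length = (reverse-primer end) − (forward-primer start) + 1 = 70 − 28 + 1 = 43 bp.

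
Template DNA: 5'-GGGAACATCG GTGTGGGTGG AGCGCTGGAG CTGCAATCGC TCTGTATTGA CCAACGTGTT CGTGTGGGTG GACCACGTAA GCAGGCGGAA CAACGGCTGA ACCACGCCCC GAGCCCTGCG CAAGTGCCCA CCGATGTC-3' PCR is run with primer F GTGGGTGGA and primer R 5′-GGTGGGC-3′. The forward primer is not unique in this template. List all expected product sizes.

The forward primer GTGGGTGGA matches the top strand at positions 13–21, 64–72.
The reverse primer's reverse complement is GCCCACC, matching at positions 126–132.
Each forward site pairs with the reverse site to give a product ending at position 132: sizes 120, 69 bp.

120 bp, 69 bp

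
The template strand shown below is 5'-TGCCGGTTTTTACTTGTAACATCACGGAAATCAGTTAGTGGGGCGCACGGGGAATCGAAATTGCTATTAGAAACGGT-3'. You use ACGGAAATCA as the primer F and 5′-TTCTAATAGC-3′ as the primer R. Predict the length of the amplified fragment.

Scanning the template, ACGGAAATCA occurs at positions 24–33; this primer anneals to the bottom strand there with its 3' end pointing downstream.
The reverse primer's reverse complement is GCTATTAGAA, which matches the template at positions 63–72.
Amplicon spans positions 24–72: 49 bp.

49 bp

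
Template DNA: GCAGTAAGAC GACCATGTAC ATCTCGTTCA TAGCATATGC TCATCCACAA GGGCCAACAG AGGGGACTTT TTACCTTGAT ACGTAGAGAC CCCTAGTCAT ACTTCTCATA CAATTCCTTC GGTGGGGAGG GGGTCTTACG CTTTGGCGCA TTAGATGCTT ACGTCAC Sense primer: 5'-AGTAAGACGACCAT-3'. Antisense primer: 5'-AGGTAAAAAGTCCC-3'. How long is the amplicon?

Forward primer AGTAAGACGACCAT is found on the top strand at positions 3–16.
Taking the reverse complement of AGGTAAAAAGTCCC gives GGGACTTTTTACCT, found at positions 63–76 on the template; the primer anneals here to the top strand with its 3' end pointing upstream.
Product length = (reverse-primer end) − (forward-primer start) + 1 = 76 − 3 + 1 = 74 bp.

74 bp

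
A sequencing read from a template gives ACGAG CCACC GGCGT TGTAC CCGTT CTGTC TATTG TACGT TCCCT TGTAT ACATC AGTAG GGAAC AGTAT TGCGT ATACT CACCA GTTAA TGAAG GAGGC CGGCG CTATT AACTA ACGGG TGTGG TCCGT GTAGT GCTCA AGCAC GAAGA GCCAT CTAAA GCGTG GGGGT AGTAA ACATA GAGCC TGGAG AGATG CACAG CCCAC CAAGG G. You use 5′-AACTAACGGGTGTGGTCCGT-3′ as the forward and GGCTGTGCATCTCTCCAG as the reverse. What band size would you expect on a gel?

92 bp

Forward primer AACTAACGGGTGTGGTCCGT is found on the top strand at positions 111–130.
Taking the reverse complement of GGCTGTGCATCTCTCCAG gives CTGGAGAGATGCACAGCC, found at positions 185–202 on the template; the primer anneals here to the top strand with its 3' end pointing upstream.
Product length = (reverse-primer end) − (forward-primer start) + 1 = 202 − 111 + 1 = 92 bp.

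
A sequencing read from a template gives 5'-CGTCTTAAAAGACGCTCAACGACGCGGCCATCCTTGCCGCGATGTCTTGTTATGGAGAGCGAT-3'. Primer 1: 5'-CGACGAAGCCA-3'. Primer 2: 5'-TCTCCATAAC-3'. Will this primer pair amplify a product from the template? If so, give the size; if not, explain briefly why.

No product — primer 1 has no binding site in the template.

Primer 1 (CGACGAAGCCA) does not match the top strand, and its reverse complement TGGCTTCGTCG does not match either.
With no annealing site for primer 1, no amplification occurs.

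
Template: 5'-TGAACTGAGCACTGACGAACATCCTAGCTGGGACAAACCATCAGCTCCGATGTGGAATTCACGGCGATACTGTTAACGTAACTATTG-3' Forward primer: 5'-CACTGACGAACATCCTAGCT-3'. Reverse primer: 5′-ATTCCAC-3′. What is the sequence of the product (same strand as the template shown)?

5'-CACTGACGAACATCCTAGCTGGGACAAACCATCAGCTCCGATGTGGAAT-3'

Scanning the template, CACTGACGAACATCCTAGCT occurs at positions 10–29; this primer anneals to the bottom strand there with its 3' end pointing downstream.
Taking the reverse complement of ATTCCAC gives GTGGAAT, found at positions 52–58 on the template; the primer anneals here to the top strand with its 3' end pointing upstream.
The product is the template from position 10 through 58 (49 bp).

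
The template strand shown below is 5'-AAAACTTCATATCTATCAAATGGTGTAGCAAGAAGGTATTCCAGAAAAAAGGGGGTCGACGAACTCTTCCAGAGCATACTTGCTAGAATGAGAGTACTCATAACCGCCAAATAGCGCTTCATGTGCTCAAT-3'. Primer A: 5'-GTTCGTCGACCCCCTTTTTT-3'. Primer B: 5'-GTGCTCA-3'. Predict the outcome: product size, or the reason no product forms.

No product — the primers' 3' ends point away from each other.

Primer A (GTTCGTCGACCCCCTTTTTT) has reverse complement AAAAAAGGGGGTCGACGAAC, which matches the top strand at positions 45–64; primer A anneals to the top strand there with its 3' end pointing upstream toward position 45.
Primer B (GTGCTCA) matches the top strand directly at positions 123–129; it anneals to the bottom strand with its 3' end pointing downstream toward position 129.
The 3' ends diverge (primer A extends toward position 1, primer B toward position 131), so the primers never converge on a shared product.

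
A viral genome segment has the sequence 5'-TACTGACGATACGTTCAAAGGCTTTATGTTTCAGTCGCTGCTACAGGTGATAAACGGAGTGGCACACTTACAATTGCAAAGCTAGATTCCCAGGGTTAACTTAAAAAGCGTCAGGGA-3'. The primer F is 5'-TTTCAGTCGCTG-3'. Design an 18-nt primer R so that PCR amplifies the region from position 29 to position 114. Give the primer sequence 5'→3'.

The product's 3' end on the top strand is position 114.
The reverse primer anneals to the top strand over positions 97–114, i.e. to TAACTTAAAAAGCGTCAG.
Its sequence written 5'→3' is the reverse complement: CTGACGCTTTTTAAGTTA.

5'-CTGACGCTTTTTAAGTTA-3'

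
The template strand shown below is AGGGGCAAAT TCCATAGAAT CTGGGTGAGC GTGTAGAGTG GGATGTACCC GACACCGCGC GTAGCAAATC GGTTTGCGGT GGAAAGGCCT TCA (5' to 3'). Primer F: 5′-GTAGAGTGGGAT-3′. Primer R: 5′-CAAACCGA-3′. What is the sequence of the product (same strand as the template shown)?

Scanning the template, GTAGAGTGGGAT occurs at positions 33–44; this primer anneals to the bottom strand there with its 3' end pointing downstream.
The reverse primer's reverse complement is TCGGTTTG, which matches the template at positions 69–76.
The product is the template from position 33 through 76 (44 bp).

5'-GTAGAGTGGGATGTACCCGACACCGCGCGTAGCAAATCGGTTTG-3'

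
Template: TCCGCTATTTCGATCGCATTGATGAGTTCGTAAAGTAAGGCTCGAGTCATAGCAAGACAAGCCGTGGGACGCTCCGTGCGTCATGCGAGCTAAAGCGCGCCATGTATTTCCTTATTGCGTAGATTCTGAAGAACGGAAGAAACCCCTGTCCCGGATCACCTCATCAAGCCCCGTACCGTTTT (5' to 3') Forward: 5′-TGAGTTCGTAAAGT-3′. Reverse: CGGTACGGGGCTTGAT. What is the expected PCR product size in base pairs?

Forward primer TGAGTTCGTAAAGT is found on the top strand at positions 23–36.
Taking the reverse complement of CGGTACGGGGCTTGAT gives ATCAAGCCCCGTACCG, found at positions 163–178 on the template; the primer anneals here to the top strand with its 3' end pointing upstream.
The product runs from position 23 to position 178, so its length is 178 − 23 + 1 = 156 bp.

156 bp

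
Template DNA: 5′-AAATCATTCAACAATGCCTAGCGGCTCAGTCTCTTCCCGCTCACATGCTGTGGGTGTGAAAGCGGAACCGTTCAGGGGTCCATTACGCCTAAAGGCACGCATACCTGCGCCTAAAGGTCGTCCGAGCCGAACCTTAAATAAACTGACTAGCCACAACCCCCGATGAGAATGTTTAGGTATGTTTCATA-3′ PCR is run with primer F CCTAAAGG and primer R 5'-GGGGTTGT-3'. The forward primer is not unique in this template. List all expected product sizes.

73 bp, 51 bp

The forward primer CCTAAAGG matches the top strand at positions 88–95, 110–117.
The reverse primer's reverse complement is ACAACCCC, matching at positions 153–160.
Each forward site pairs with the reverse site to give a product ending at position 160: sizes 73, 51 bp.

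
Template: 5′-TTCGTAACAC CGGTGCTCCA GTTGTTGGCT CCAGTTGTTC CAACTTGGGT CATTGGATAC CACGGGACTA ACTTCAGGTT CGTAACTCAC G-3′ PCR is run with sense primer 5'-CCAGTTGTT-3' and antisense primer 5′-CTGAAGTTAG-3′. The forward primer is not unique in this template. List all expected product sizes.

The forward primer CCAGTTGTT matches the top strand at positions 18–26, 31–39.
The reverse primer's reverse complement is CTAACTTCAG, matching at positions 68–77.
Each forward site pairs with the reverse site to give a product ending at position 77: sizes 60, 47 bp.

60 bp, 47 bp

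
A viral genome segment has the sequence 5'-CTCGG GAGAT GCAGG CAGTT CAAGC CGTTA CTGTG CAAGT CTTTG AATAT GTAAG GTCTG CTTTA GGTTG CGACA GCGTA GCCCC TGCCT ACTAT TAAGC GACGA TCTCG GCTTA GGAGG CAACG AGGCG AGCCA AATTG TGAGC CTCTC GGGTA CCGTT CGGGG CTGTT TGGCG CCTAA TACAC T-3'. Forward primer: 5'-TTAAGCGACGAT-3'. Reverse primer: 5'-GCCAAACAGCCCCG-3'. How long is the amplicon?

80 bp

The forward primer matches the template at positions 95–106.
The reverse primer's reverse complement is CGGGGCTGTTTGGC, which matches the template at positions 161–174.
Product length = (reverse-primer end) − (forward-primer start) + 1 = 174 − 95 + 1 = 80 bp.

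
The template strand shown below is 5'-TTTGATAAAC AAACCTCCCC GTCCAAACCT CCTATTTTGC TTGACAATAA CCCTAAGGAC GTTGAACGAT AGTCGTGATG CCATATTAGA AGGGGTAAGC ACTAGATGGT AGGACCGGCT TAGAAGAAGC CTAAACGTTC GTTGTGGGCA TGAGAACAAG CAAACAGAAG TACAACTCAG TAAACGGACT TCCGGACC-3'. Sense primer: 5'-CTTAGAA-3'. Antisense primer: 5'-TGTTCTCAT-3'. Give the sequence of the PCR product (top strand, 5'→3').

5'-CTTAGAAGAAGCCTAAACGTTCGTTGTGGGCATGAGAACA-3'

Forward primer CTTAGAA is found on the top strand at positions 119–125.
The reverse primer's reverse complement is ATGAGAACA, which matches the template at positions 150–158.
The product is the template from position 119 through 158 (40 bp).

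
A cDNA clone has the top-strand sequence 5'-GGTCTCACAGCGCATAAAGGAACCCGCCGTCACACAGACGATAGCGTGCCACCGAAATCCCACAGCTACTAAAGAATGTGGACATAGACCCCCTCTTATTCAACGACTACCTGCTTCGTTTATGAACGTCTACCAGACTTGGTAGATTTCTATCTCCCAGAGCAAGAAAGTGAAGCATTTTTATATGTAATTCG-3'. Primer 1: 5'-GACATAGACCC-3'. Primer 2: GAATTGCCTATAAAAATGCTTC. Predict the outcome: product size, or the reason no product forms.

Primer 2 (GAATTGCCTATAAAAATGCTTC) does not match the top strand, and its reverse complement GAAGCATTTTTATAGGCAATTC does not match either.
With no annealing site for primer 2, no amplification occurs.

No product — primer 2 has no binding site in the template.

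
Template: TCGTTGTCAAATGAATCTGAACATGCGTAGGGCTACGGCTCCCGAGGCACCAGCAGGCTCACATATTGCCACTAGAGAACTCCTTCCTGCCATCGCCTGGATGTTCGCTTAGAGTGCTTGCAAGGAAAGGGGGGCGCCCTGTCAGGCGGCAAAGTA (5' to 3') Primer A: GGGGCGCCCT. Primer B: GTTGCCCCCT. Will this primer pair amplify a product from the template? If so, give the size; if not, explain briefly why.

Primer B (GTTGCCCCCT) does not match the top strand, and its reverse complement AGGGGGCAAC does not match either.
With no annealing site for primer B, no amplification occurs.

No product — primer B has no binding site in the template.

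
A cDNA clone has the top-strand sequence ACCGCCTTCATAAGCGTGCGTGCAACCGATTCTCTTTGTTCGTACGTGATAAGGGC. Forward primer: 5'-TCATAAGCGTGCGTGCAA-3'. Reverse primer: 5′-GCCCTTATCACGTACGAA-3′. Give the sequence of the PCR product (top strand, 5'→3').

Scanning the template, TCATAAGCGTGCGTGCAA occurs at positions 8–25; this primer anneals to the bottom strand there with its 3' end pointing downstream.
Reverse complement of the reverse primer: TTCGTACGTGATAAGGGC. This occurs on the top strand at positions 39–56.
The product is the template from position 8 through 56 (49 bp).

5'-TCATAAGCGTGCGTGCAACCGATTCTCTTTGTTCGTACGTGATAAGGGC-3'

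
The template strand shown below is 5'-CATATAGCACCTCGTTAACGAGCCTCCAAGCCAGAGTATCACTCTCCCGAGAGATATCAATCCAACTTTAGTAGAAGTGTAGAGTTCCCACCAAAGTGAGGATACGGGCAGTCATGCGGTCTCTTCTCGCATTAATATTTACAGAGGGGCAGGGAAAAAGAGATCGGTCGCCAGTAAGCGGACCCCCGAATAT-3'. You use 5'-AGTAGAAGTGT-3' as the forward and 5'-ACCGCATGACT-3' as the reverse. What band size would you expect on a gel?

51 bp

Forward primer AGTAGAAGTGT is found on the top strand at positions 70–80.
Reverse complement of the reverse primer: AGTCATGCGGT. This occurs on the top strand at positions 110–120.
Amplicon spans positions 70–120: 51 bp.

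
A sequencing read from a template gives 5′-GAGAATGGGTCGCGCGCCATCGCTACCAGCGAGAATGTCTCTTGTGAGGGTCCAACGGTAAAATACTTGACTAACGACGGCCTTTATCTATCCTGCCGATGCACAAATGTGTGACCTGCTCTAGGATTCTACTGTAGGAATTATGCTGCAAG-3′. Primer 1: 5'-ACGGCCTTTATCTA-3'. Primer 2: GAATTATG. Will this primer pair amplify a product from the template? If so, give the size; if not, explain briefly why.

Primer 1 (ACGGCCTTTATCTA) matches the top strand at positions 77–90 (3' end points downstream).
Primer 2 (GAATTATG) also matches the top strand directly, at positions 138–145 — its reverse complement CATAATTC is not present.
Both primers anneal to the bottom strand with 3' ends pointing the same way, so neither can prime synthesis back toward the other.

No product — both primers anneal to the same strand and extend in the same direction.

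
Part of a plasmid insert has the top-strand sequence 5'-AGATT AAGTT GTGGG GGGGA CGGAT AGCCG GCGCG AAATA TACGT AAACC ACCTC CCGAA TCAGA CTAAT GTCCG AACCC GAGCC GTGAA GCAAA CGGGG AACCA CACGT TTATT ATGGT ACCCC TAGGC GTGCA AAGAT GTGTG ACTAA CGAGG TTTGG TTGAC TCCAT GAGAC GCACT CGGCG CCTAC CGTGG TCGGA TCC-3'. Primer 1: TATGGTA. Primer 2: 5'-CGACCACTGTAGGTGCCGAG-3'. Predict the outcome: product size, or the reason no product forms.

No product — primer 2 has no binding site in the template.

Primer 2 (CGACCACTGTAGGTGCCGAG) does not match the top strand, and its reverse complement CTCGGCACCTACAGTGGTCG does not match either.
With no annealing site for primer 2, no amplification occurs.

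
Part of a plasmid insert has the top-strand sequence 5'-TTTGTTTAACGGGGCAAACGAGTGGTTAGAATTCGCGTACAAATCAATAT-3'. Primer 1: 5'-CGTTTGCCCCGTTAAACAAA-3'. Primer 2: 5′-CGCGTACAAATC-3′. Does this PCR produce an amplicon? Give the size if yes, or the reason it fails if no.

No product — the primers' 3' ends point away from each other.

Primer 1 (CGTTTGCCCCGTTAAACAAA) has reverse complement TTTGTTTAACGGGGCAAACG, which matches the top strand at positions 1–20; primer 1 anneals to the top strand there with its 3' end pointing upstream toward position 1.
Primer 2 (CGCGTACAAATC) matches the top strand directly at positions 34–45; it anneals to the bottom strand with its 3' end pointing downstream toward position 45.
The 3' ends diverge (primer 1 extends toward position 1, primer 2 toward position 50), so the primers never converge on a shared product.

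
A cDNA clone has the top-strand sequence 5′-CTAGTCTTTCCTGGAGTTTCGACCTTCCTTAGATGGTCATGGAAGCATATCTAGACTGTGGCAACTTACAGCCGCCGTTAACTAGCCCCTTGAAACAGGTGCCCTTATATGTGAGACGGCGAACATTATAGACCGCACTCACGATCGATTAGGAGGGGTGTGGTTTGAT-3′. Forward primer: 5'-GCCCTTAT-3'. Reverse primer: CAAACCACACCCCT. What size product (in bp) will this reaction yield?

67 bp

Forward primer GCCCTTAT is found on the top strand at positions 101–108.
Taking the reverse complement of CAAACCACACCCCT gives AGGGGTGTGGTTTG, found at positions 154–167 on the template; the primer anneals here to the top strand with its 3' end pointing upstream.
Product length = (reverse-primer end) − (forward-primer start) + 1 = 167 − 101 + 1 = 67 bp.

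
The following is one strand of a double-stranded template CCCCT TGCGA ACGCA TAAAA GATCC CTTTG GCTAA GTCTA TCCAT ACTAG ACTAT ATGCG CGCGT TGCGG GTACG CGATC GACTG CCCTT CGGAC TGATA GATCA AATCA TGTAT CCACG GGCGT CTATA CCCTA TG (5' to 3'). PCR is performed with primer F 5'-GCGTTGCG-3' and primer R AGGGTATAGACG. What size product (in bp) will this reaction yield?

73 bp

Scanning the template, GCGTTGCG occurs at positions 62–69; this primer anneals to the bottom strand there with its 3' end pointing downstream.
The reverse primer's reverse complement is CGTCTATACCCT, which matches the template at positions 123–134.
The product runs from position 62 to position 134, so its length is 134 − 62 + 1 = 73 bp.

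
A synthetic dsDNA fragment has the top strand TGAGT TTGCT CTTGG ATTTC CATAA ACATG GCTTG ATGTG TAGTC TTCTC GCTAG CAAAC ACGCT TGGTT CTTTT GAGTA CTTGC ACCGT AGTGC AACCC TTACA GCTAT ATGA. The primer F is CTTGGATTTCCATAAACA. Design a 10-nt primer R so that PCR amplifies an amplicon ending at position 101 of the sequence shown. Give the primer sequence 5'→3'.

The forward primer binds at positions 11–28; the product's 3' end on the top strand is position 101.
The reverse primer anneals to the top strand over positions 92–101, i.e. to GTGCAACCCT.
Its sequence written 5'→3' is the reverse complement: AGGGTTGCAC.

5'-AGGGTTGCAC-3'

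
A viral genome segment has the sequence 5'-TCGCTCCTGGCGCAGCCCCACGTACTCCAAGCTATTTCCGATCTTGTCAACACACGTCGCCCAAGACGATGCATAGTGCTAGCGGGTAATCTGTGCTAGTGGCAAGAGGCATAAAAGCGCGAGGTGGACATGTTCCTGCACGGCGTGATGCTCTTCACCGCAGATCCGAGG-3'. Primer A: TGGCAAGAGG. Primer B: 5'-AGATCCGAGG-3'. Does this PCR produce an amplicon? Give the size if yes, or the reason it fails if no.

No product — both primers anneal to the same strand and extend in the same direction.

Primer A (TGGCAAGAGG) matches the top strand at positions 100–109 (3' end points downstream).
Primer B (AGATCCGAGG) also matches the top strand directly, at positions 162–171 — its reverse complement CCTCGGATCT is not present.
Both primers anneal to the bottom strand with 3' ends pointing the same way, so neither can prime synthesis back toward the other.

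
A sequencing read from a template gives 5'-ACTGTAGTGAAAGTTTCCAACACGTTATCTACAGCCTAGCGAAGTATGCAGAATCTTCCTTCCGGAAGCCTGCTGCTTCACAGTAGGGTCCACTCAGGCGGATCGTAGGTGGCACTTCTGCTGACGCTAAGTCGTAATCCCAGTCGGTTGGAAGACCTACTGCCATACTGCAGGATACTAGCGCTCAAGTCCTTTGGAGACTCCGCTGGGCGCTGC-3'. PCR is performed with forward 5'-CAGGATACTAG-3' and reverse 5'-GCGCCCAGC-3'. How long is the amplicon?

The forward primer matches the template at positions 171–181.
Taking the reverse complement of GCGCCCAGC gives GCTGGGCGC, found at positions 205–213 on the template; the primer anneals here to the top strand with its 3' end pointing upstream.
Amplicon spans positions 171–213: 43 bp.

43 bp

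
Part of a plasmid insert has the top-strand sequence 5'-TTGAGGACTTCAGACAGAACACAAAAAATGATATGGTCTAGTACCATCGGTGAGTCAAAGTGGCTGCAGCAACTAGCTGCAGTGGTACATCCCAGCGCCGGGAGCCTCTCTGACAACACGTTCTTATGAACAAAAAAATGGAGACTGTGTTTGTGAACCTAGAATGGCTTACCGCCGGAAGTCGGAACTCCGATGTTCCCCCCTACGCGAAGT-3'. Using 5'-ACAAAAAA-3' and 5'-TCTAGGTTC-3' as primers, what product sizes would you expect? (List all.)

143 bp, 34 bp

The forward primer ACAAAAAA matches the top strand at positions 21–28, 130–137.
The reverse primer's reverse complement is GAACCTAGA, matching at positions 155–163.
Each forward site pairs with the reverse site to give a product ending at position 163: sizes 143, 34 bp.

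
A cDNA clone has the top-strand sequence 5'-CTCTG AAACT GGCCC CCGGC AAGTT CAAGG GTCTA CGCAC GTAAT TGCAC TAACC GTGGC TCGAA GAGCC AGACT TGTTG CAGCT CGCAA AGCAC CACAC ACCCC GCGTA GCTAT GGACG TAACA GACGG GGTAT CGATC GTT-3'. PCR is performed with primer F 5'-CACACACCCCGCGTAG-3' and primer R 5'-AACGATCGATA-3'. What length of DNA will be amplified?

48 bp

The forward primer matches the template at positions 96–111.
The reverse primer's reverse complement is TATCGATCGTT, which matches the template at positions 133–143.
Product length = (reverse-primer end) − (forward-primer start) + 1 = 143 − 96 + 1 = 48 bp.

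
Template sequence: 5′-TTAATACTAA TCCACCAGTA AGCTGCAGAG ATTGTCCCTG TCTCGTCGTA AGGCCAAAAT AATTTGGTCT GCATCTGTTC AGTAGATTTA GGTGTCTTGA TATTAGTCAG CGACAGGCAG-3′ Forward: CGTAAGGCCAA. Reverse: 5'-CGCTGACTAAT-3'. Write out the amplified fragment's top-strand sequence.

The forward primer matches the template at positions 47–57.
The reverse primer's reverse complement is ATTAGTCAGCG, which matches the template at positions 102–112.
The product is the template from position 47 through 112 (66 bp).

5'-CGTAAGGCCAAAATAATTTGGTCTGCATCTGTTCAGTAGATTTAGGTGTCTTGATATTAGTCAGCG-3'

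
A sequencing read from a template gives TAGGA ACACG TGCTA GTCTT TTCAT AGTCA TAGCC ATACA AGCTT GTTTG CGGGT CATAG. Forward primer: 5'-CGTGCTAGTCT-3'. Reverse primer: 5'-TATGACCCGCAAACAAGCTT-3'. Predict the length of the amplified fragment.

51 bp

Forward primer CGTGCTAGTCT is found on the top strand at positions 9–19.
The reverse primer's reverse complement is AAGCTTGTTTGCGGGTCATA, which matches the template at positions 40–59.
The product runs from position 9 to position 59, so its length is 59 − 9 + 1 = 51 bp.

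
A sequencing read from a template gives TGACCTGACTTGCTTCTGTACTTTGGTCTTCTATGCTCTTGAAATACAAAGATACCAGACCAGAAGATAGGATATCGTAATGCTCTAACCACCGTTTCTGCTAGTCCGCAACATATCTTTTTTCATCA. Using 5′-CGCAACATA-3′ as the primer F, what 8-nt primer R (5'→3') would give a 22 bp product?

5'-TGATGAAA-3'

The forward primer binds at positions 107–115, so a 22 bp product ends at position 107 + 22 − 1 = 128.
The reverse primer anneals to the top strand over positions 121–128, i.e. to TTTCATCA.
Its sequence written 5'→3' is the reverse complement: TGATGAAA.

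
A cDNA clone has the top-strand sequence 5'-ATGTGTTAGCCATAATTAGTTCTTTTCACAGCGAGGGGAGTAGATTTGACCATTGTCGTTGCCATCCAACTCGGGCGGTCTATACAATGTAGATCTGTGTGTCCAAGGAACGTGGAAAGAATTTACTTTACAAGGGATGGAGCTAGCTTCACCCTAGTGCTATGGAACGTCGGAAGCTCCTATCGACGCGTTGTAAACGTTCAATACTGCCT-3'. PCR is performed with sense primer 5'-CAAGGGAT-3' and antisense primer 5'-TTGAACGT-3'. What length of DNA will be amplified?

Scanning the template, CAAGGGAT occurs at positions 131–138; this primer anneals to the bottom strand there with its 3' end pointing downstream.
Taking the reverse complement of TTGAACGT gives ACGTTCAA, found at positions 197–204 on the template; the primer anneals here to the top strand with its 3' end pointing upstream.
Product length = (reverse-primer end) − (forward-primer start) + 1 = 204 − 131 + 1 = 74 bp.

74 bp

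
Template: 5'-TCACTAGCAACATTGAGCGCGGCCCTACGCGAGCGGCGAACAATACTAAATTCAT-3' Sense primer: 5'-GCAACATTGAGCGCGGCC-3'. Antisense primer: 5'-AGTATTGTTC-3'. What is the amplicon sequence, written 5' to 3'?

Scanning the template, GCAACATTGAGCGCGGCC occurs at positions 7–24; this primer anneals to the bottom strand there with its 3' end pointing downstream.
Taking the reverse complement of AGTATTGTTC gives GAACAATACT, found at positions 38–47 on the template; the primer anneals here to the top strand with its 3' end pointing upstream.
The product is the template from position 7 through 47 (41 bp).

5'-GCAACATTGAGCGCGGCCCTACGCGAGCGGCGAACAATACT-3'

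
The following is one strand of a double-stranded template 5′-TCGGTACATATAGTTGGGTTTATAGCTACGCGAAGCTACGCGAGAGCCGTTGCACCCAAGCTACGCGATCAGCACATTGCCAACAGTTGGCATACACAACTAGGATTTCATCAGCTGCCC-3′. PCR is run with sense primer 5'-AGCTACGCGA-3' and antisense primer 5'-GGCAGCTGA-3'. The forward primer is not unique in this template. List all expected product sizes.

96 bp, 86 bp, 61 bp

The forward primer AGCTACGCGA matches the top strand at positions 24–33, 34–43, 59–68.
The reverse primer's reverse complement is TCAGCTGCC, matching at positions 111–119.
Each forward site pairs with the reverse site to give a product ending at position 119: sizes 96, 86, 61 bp.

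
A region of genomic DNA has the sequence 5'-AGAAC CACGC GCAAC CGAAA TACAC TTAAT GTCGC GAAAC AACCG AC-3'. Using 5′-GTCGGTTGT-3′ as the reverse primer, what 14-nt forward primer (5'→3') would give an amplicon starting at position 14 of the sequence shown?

5'-ACCGAAATACACTT-3'

The reverse primer's reverse complement ACAACCGAC matches the template at positions 39–47; the product starts at position 14.
The forward primer is identical to the top strand over positions 14–27: ACCGAAATACACTT.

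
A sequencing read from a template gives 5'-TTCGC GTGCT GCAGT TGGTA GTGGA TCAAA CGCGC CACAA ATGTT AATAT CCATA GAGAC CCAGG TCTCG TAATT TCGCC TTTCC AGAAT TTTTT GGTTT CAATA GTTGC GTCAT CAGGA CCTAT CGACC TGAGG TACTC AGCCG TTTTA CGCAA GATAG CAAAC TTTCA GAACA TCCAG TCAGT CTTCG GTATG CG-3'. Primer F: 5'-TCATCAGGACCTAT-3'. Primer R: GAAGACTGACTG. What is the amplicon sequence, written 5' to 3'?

Scanning the template, TCATCAGGACCTAT occurs at positions 112–125; this primer anneals to the bottom strand there with its 3' end pointing downstream.
Taking the reverse complement of GAAGACTGACTG gives CAGTCAGTCTTC, found at positions 178–189 on the template; the primer anneals here to the top strand with its 3' end pointing upstream.
The product is the template from position 112 through 189 (78 bp).

5'-TCATCAGGACCTATCGACCTGAGGTACTCAGCCGTTTTACGCAAGATAGCAAACTTTCAGAACATCCAGTCAGTCTTC-3'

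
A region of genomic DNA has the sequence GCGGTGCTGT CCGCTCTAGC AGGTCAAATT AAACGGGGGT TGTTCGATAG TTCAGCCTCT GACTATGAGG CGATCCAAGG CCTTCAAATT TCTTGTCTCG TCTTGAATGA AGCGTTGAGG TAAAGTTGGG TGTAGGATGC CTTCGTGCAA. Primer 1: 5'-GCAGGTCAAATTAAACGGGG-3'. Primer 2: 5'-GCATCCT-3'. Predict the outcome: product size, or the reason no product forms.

Primer 1 (GCAGGTCAAATTAAACGGGG) matches the top strand at positions 19–38; it acts as a forward primer.
Primer 2's reverse complement is AGGATGC, matching the top strand at positions 134–140; it acts as a reverse primer.
The 3' ends face each other across positions 19–140, giving a 122 bp product.

Yes — a 122 bp product.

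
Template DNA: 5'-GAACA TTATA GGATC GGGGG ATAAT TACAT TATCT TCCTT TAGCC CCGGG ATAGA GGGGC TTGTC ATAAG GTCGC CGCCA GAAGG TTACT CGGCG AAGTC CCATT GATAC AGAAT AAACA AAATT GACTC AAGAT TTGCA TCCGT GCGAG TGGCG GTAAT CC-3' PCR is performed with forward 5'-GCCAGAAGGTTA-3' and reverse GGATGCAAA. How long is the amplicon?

The forward primer matches the template at positions 77–88.
Taking the reverse complement of GGATGCAAA gives TTTGCATCC, found at positions 135–143 on the template; the primer anneals here to the top strand with its 3' end pointing upstream.
Product length = (reverse-primer end) − (forward-primer start) + 1 = 143 − 77 + 1 = 67 bp.

67 bp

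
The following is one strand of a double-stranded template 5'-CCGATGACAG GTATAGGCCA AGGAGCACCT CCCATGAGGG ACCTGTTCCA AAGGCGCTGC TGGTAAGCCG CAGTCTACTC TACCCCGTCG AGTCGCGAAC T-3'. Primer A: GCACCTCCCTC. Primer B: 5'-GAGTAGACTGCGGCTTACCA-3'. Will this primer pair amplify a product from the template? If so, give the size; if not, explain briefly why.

Primer A (GCACCTCCCTC) does not match the top strand, and its reverse complement GAGGGAGGTGC does not match either.
With no annealing site for primer A, no amplification occurs.

No product — primer A has no binding site in the template.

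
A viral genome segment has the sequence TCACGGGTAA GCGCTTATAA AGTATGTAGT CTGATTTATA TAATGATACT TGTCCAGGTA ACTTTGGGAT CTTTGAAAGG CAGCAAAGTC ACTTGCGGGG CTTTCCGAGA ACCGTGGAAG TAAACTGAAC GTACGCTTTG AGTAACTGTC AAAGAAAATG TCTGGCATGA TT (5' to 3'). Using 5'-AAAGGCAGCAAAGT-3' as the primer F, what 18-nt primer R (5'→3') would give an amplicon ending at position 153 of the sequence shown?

The forward primer binds at positions 76–89; the product's 3' end on the top strand is position 153.
The reverse primer anneals to the top strand over positions 136–153, i.e. to CTTTGAGTAACTGTCAAA.
Its sequence written 5'→3' is the reverse complement: TTTGACAGTTACTCAAAG.

5'-TTTGACAGTTACTCAAAG-3'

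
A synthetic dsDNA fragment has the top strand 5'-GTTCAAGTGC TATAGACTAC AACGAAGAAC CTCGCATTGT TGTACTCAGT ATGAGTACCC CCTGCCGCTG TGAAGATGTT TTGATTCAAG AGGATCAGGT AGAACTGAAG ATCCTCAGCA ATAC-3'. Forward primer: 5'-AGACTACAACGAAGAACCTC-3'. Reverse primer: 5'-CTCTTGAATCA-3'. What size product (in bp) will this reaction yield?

Forward primer AGACTACAACGAAGAACCTC is found on the top strand at positions 14–33.
Taking the reverse complement of CTCTTGAATCA gives TGATTCAAGAG, found at positions 82–92 on the template; the primer anneals here to the top strand with its 3' end pointing upstream.
Product length = (reverse-primer end) − (forward-primer start) + 1 = 92 − 14 + 1 = 79 bp.

79 bp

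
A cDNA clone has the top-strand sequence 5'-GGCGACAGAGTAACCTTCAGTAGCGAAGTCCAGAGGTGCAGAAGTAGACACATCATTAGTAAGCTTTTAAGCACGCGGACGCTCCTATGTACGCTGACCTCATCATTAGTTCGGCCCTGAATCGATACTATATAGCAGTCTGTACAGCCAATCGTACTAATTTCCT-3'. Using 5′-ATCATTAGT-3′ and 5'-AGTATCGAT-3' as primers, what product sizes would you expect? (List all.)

78 bp, 28 bp

The forward primer ATCATTAGT matches the top strand at positions 52–60, 102–110.
The reverse primer's reverse complement is ATCGATACT, matching at positions 121–129.
Each forward site pairs with the reverse site to give a product ending at position 129: sizes 78, 28 bp.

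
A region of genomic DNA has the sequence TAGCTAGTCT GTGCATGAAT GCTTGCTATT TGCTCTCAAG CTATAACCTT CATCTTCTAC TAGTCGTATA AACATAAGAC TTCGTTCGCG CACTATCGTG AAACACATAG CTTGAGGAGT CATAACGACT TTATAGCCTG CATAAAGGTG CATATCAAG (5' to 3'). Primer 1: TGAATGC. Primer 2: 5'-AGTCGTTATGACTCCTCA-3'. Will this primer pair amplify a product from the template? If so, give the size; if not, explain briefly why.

Primer 1 (TGAATGC) matches the top strand at positions 16–22; it acts as a forward primer.
Primer 2's reverse complement is TGAGGAGTCATAACGACT, matching the top strand at positions 113–130; it acts as a reverse primer.
The 3' ends face each other across positions 16–130, giving a 115 bp product.

Yes — a 115 bp product.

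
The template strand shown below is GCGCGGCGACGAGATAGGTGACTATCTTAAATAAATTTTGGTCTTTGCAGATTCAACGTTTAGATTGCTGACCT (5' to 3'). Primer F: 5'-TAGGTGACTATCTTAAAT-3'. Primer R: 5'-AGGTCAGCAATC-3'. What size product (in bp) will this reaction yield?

Forward primer TAGGTGACTATCTTAAAT is found on the top strand at positions 15–32.
Reverse complement of the reverse primer: GATTGCTGACCT. This occurs on the top strand at positions 63–74.
Amplicon spans positions 15–74: 60 bp.

60 bp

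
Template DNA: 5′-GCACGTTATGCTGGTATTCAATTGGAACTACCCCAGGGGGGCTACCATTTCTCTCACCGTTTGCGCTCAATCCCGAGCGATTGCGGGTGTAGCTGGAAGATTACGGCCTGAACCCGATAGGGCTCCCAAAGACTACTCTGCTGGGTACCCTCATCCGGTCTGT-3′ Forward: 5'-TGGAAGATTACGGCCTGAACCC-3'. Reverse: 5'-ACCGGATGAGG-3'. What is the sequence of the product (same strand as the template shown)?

The forward primer matches the template at positions 94–115.
The reverse primer's reverse complement is CCTCATCCGGT, which matches the template at positions 149–159.
The product is the template from position 94 through 159 (66 bp).

5'-TGGAAGATTACGGCCTGAACCCGATAGGGCTCCCAAAGACTACTCTGCTGGGTACCCTCATCCGGT-3'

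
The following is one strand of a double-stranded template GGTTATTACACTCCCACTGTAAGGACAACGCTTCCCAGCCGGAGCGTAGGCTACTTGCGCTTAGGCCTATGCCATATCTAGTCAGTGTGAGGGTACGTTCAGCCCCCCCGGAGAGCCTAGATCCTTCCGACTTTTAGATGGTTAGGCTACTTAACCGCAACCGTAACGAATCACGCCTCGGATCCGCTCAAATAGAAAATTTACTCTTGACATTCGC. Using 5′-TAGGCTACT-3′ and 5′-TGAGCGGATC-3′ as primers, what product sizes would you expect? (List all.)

The forward primer TAGGCTACT matches the top strand at positions 47–55, 143–151.
The reverse primer's reverse complement is GATCCGCTCA, matching at positions 181–190.
Each forward site pairs with the reverse site to give a product ending at position 190: sizes 144, 48 bp.

144 bp, 48 bp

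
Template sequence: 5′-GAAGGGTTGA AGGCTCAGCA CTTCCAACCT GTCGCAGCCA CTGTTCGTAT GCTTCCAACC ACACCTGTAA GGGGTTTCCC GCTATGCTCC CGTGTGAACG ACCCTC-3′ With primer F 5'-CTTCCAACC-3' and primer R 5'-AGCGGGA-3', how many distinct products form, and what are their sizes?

The forward primer CTTCCAACC matches the top strand at positions 21–29, 52–60.
The reverse primer's reverse complement is TCCCGCT, matching at positions 77–83.
Each forward site pairs with the reverse site to give a product ending at position 83: sizes 63, 32 bp.

Two products: 63 bp, 32 bp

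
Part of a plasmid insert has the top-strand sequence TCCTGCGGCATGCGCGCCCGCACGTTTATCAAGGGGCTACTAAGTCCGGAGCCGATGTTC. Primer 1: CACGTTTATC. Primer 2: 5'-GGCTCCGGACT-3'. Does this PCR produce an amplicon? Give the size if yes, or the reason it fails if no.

Yes — a 33 bp product.

Primer 1 (CACGTTTATC) matches the top strand at positions 21–30; it acts as a forward primer.
Primer 2's reverse complement is AGTCCGGAGCC, matching the top strand at positions 43–53; it acts as a reverse primer.
The 3' ends face each other across positions 21–53, giving a 33 bp product.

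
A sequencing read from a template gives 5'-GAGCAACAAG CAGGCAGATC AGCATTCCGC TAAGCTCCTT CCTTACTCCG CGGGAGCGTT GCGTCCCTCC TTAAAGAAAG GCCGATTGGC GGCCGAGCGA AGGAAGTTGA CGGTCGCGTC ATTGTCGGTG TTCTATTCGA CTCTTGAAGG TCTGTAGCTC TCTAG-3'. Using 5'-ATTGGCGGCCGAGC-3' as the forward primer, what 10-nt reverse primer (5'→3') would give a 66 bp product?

The forward primer binds at positions 85–98, so a 66 bp product ends at position 85 + 66 − 1 = 150.
The reverse primer anneals to the top strand over positions 141–150, i.e. to CTCTTGAAGG.
Its sequence written 5'→3' is the reverse complement: CCTTCAAGAG.

5'-CCTTCAAGAG-3'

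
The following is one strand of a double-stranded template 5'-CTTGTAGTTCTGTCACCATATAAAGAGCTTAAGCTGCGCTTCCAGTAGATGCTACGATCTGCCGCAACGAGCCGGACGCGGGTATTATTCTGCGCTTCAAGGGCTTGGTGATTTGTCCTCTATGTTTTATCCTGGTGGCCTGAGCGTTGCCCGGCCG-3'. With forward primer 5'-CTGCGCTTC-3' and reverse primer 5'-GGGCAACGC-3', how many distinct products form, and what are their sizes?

The forward primer CTGCGCTTC matches the top strand at positions 34–42, 90–98.
The reverse primer's reverse complement is GCGTTGCCC, matching at positions 144–152.
Each forward site pairs with the reverse site to give a product ending at position 152: sizes 119, 63 bp.

Two products: 119 bp, 63 bp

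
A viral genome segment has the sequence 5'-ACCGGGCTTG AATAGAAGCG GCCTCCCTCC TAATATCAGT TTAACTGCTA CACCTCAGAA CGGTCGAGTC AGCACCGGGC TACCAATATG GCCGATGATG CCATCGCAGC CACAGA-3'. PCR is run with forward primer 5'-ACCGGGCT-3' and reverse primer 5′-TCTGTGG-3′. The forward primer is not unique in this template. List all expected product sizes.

116 bp, 43 bp

The forward primer ACCGGGCT matches the top strand at positions 1–8, 74–81.
The reverse primer's reverse complement is CCACAGA, matching at positions 110–116.
Each forward site pairs with the reverse site to give a product ending at position 116: sizes 116, 43 bp.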